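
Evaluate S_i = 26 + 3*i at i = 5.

S_5 = 26 + 3*5 = 26 + 15 = 41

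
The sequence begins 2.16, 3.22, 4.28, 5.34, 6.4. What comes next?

Differences: 3.22 - 2.16 = 1.06
This is an arithmetic sequence with common difference d = 1.06.
Next term = 6.4 + 1.06 = 7.46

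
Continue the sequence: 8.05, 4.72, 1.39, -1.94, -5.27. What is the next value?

Differences: 4.72 - 8.05 = -3.33
This is an arithmetic sequence with common difference d = -3.33.
Next term = -5.27 + -3.33 = -8.6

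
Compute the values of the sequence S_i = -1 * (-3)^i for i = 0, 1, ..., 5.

This is a geometric sequence.
i=0: S_0 = -1 * (-3)^0 = -1
i=1: S_1 = -1 * (-3)^1 = 3
i=2: S_2 = -1 * (-3)^2 = -9
i=3: S_3 = -1 * (-3)^3 = 27
i=4: S_4 = -1 * (-3)^4 = -81
i=5: S_5 = -1 * (-3)^5 = 243
The first 6 terms are: [-1, 3, -9, 27, -81, 243]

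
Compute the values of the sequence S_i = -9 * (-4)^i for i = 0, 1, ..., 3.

This is a geometric sequence.
i=0: S_0 = -9 * (-4)^0 = -9
i=1: S_1 = -9 * (-4)^1 = 36
i=2: S_2 = -9 * (-4)^2 = -144
i=3: S_3 = -9 * (-4)^3 = 576
The first 4 terms are: [-9, 36, -144, 576]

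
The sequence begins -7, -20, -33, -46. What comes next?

Differences: -20 - -7 = -13
This is an arithmetic sequence with common difference d = -13.
Next term = -46 + -13 = -59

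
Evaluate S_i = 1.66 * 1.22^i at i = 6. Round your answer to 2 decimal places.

S_6 = 1.66 * 1.22^6 ≈ 1.66 * 3.2973 ≈ 5.47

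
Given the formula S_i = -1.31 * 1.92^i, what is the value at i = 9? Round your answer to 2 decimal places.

S_9 = -1.31 * 1.92^9 ≈ -1.31 * 354.5774 ≈ -464.5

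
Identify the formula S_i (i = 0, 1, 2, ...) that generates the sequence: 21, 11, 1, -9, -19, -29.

Check differences: 11 - 21 = -10
1 - 11 = -10
Common difference d = -10.
First term a = 21.
Formula: S_i = 21 - 10*i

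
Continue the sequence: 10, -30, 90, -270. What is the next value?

Ratios: -30 / 10 = -3.0
This is a geometric sequence with common ratio r = -3.
Next term = -270 * -3 = 810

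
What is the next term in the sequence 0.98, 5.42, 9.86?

Differences: 5.42 - 0.98 = 4.44
This is an arithmetic sequence with common difference d = 4.44.
Next term = 9.86 + 4.44 = 14.3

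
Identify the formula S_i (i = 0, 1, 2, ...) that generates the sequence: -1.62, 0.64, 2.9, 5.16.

Check differences: 0.64 - -1.62 = 2.26
2.9 - 0.64 = 2.26
Common difference d = 2.26.
First term a = -1.62.
Formula: S_i = -1.62 + 2.26*i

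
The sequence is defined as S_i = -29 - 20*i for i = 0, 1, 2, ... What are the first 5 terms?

This is an arithmetic sequence.
i=0: S_0 = -29 + -20*0 = -29
i=1: S_1 = -29 + -20*1 = -49
i=2: S_2 = -29 + -20*2 = -69
i=3: S_3 = -29 + -20*3 = -89
i=4: S_4 = -29 + -20*4 = -109
The first 5 terms are: [-29, -49, -69, -89, -109]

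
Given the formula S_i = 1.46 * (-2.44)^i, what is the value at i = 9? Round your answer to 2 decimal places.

S_9 = 1.46 * (-2.44)^9 ≈ 1.46 * -3065.5502 ≈ -4475.7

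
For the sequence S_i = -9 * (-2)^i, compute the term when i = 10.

S_10 = -9 * (-2)^10 = -9 * 1024 = -9216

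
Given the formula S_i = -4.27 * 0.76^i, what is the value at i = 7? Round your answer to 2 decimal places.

S_7 = -4.27 * 0.76^7 ≈ -4.27 * 0.1465 ≈ -0.63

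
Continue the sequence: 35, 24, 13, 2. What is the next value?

Differences: 24 - 35 = -11
This is an arithmetic sequence with common difference d = -11.
Next term = 2 + -11 = -9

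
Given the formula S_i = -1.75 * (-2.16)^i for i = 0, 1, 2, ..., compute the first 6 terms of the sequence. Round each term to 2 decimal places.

This is a geometric sequence.
i=0: S_0 = -1.75 * (-2.16)^0 = -1.75
i=1: S_1 = -1.75 * (-2.16)^1 = 3.78
i=2: S_2 = -1.75 * (-2.16)^2 ≈ -8.16
i=3: S_3 = -1.75 * (-2.16)^3 ≈ 17.64
i=4: S_4 = -1.75 * (-2.16)^4 ≈ -38.09
i=5: S_5 = -1.75 * (-2.16)^5 ≈ 82.28
The first 6 terms are: [-1.75, 3.78, -8.16, 17.64, -38.09, 82.28]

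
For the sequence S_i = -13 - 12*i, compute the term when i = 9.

S_9 = -13 + -12*9 = -13 + -108 = -121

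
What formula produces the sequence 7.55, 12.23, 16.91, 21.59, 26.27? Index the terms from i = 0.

Check differences: 12.23 - 7.55 = 4.68
16.91 - 12.23 = 4.68
Common difference d = 4.68.
First term a = 7.55.
Formula: S_i = 7.55 + 4.68*i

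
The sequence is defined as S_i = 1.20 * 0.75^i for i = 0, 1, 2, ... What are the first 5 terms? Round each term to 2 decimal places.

This is a geometric sequence.
i=0: S_0 = 1.2 * 0.75^0 = 1.2
i=1: S_1 = 1.2 * 0.75^1 = 0.9
i=2: S_2 = 1.2 * 0.75^2 ≈ 0.68
i=3: S_3 = 1.2 * 0.75^3 ≈ 0.51
i=4: S_4 = 1.2 * 0.75^4 ≈ 0.38
The first 5 terms are: [1.2, 0.9, 0.68, 0.51, 0.38]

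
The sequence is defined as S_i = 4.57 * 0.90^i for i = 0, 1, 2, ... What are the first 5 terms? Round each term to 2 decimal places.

This is a geometric sequence.
i=0: S_0 = 4.57 * 0.9^0 = 4.57
i=1: S_1 = 4.57 * 0.9^1 ≈ 4.11
i=2: S_2 = 4.57 * 0.9^2 ≈ 3.7
i=3: S_3 = 4.57 * 0.9^3 ≈ 3.33
i=4: S_4 = 4.57 * 0.9^4 ≈ 3.0
The first 5 terms are: [4.57, 4.11, 3.7, 3.33, 3.0]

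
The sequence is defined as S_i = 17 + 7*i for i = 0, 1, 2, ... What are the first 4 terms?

This is an arithmetic sequence.
i=0: S_0 = 17 + 7*0 = 17
i=1: S_1 = 17 + 7*1 = 24
i=2: S_2 = 17 + 7*2 = 31
i=3: S_3 = 17 + 7*3 = 38
The first 4 terms are: [17, 24, 31, 38]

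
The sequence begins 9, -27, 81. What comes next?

Ratios: -27 / 9 = -3.0
This is a geometric sequence with common ratio r = -3.
Next term = 81 * -3 = -243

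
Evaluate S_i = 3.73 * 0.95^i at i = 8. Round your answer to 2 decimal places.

S_8 = 3.73 * 0.95^8 ≈ 3.73 * 0.6634 ≈ 2.47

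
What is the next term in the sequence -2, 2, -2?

Ratios: 2 / -2 = -1.0
This is a geometric sequence with common ratio r = -1.
Next term = -2 * -1 = 2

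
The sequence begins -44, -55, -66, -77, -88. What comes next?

Differences: -55 - -44 = -11
This is an arithmetic sequence with common difference d = -11.
Next term = -88 + -11 = -99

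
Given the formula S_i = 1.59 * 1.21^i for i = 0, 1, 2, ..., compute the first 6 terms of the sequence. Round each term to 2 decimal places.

This is a geometric sequence.
i=0: S_0 = 1.59 * 1.21^0 = 1.59
i=1: S_1 = 1.59 * 1.21^1 ≈ 1.92
i=2: S_2 = 1.59 * 1.21^2 ≈ 2.33
i=3: S_3 = 1.59 * 1.21^3 ≈ 2.82
i=4: S_4 = 1.59 * 1.21^4 ≈ 3.41
i=5: S_5 = 1.59 * 1.21^5 ≈ 4.12
The first 6 terms are: [1.59, 1.92, 2.33, 2.82, 3.41, 4.12]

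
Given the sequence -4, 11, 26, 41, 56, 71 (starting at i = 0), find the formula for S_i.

Check differences: 11 - -4 = 15
26 - 11 = 15
Common difference d = 15.
First term a = -4.
Formula: S_i = -4 + 15*i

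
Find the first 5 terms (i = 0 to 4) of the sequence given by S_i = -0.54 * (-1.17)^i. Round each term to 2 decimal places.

This is a geometric sequence.
i=0: S_0 = -0.54 * (-1.17)^0 = -0.54
i=1: S_1 = -0.54 * (-1.17)^1 ≈ 0.63
i=2: S_2 = -0.54 * (-1.17)^2 ≈ -0.74
i=3: S_3 = -0.54 * (-1.17)^3 ≈ 0.86
i=4: S_4 = -0.54 * (-1.17)^4 ≈ -1.01
The first 5 terms are: [-0.54, 0.63, -0.74, 0.86, -1.01]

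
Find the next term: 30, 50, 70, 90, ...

Differences: 50 - 30 = 20
This is an arithmetic sequence with common difference d = 20.
Next term = 90 + 20 = 110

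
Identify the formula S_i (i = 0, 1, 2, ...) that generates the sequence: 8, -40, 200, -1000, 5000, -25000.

Check ratios: -40 / 8 = -5.0
Common ratio r = -5.
First term a = 8.
Formula: S_i = 8 * (-5)^i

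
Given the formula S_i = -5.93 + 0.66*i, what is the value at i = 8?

S_8 = -5.93 + 0.66*8 = -5.93 + 5.28 = -0.65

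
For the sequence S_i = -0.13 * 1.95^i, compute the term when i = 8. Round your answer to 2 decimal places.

S_8 = -0.13 * 1.95^8 ≈ -0.13 * 209.0629 ≈ -27.18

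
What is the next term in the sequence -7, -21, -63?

Ratios: -21 / -7 = 3.0
This is a geometric sequence with common ratio r = 3.
Next term = -63 * 3 = -189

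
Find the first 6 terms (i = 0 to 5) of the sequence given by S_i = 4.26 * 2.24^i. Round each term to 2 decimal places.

This is a geometric sequence.
i=0: S_0 = 4.26 * 2.24^0 = 4.26
i=1: S_1 = 4.26 * 2.24^1 ≈ 9.54
i=2: S_2 = 4.26 * 2.24^2 ≈ 21.37
i=3: S_3 = 4.26 * 2.24^3 ≈ 47.88
i=4: S_4 = 4.26 * 2.24^4 ≈ 107.25
i=5: S_5 = 4.26 * 2.24^5 ≈ 240.24
The first 6 terms are: [4.26, 9.54, 21.37, 47.88, 107.25, 240.24]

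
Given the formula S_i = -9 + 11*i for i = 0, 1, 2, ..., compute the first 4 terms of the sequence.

This is an arithmetic sequence.
i=0: S_0 = -9 + 11*0 = -9
i=1: S_1 = -9 + 11*1 = 2
i=2: S_2 = -9 + 11*2 = 13
i=3: S_3 = -9 + 11*3 = 24
The first 4 terms are: [-9, 2, 13, 24]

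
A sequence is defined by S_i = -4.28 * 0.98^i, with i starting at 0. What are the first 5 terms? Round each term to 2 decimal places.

This is a geometric sequence.
i=0: S_0 = -4.28 * 0.98^0 = -4.28
i=1: S_1 = -4.28 * 0.98^1 ≈ -4.19
i=2: S_2 = -4.28 * 0.98^2 ≈ -4.11
i=3: S_3 = -4.28 * 0.98^3 ≈ -4.03
i=4: S_4 = -4.28 * 0.98^4 ≈ -3.95
The first 5 terms are: [-4.28, -4.19, -4.11, -4.03, -3.95]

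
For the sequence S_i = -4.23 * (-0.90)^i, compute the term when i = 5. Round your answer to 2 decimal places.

S_5 = -4.23 * (-0.9)^5 ≈ -4.23 * -0.5905 ≈ 2.5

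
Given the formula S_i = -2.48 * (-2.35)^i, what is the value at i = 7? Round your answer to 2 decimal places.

S_7 = -2.48 * (-2.35)^7 ≈ -2.48 * -395.7993 ≈ 981.58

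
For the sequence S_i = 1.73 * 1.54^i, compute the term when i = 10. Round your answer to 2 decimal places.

S_10 = 1.73 * 1.54^10 ≈ 1.73 * 75.0252 ≈ 129.79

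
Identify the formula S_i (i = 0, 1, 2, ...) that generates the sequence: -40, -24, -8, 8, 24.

Check differences: -24 - -40 = 16
-8 - -24 = 16
Common difference d = 16.
First term a = -40.
Formula: S_i = -40 + 16*i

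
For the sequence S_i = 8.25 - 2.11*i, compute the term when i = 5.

S_5 = 8.25 + -2.11*5 = 8.25 + -10.55 = -2.3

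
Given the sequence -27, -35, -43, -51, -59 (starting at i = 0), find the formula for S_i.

Check differences: -35 - -27 = -8
-43 - -35 = -8
Common difference d = -8.
First term a = -27.
Formula: S_i = -27 - 8*i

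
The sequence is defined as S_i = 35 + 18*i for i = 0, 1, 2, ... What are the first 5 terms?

This is an arithmetic sequence.
i=0: S_0 = 35 + 18*0 = 35
i=1: S_1 = 35 + 18*1 = 53
i=2: S_2 = 35 + 18*2 = 71
i=3: S_3 = 35 + 18*3 = 89
i=4: S_4 = 35 + 18*4 = 107
The first 5 terms are: [35, 53, 71, 89, 107]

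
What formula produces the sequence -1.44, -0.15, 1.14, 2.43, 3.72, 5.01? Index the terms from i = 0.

Check differences: -0.15 - -1.44 = 1.29
1.14 - -0.15 = 1.29
Common difference d = 1.29.
First term a = -1.44.
Formula: S_i = -1.44 + 1.29*i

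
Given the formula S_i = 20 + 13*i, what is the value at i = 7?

S_7 = 20 + 13*7 = 20 + 91 = 111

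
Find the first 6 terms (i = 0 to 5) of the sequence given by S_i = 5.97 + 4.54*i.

This is an arithmetic sequence.
i=0: S_0 = 5.97 + 4.54*0 = 5.97
i=1: S_1 = 5.97 + 4.54*1 = 10.51
i=2: S_2 = 5.97 + 4.54*2 = 15.05
i=3: S_3 = 5.97 + 4.54*3 = 19.59
i=4: S_4 = 5.97 + 4.54*4 = 24.13
i=5: S_5 = 5.97 + 4.54*5 = 28.67
The first 6 terms are: [5.97, 10.51, 15.05, 19.59, 24.13, 28.67]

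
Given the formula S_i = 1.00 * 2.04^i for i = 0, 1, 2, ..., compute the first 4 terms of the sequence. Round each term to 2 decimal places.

This is a geometric sequence.
i=0: S_0 = 1.0 * 2.04^0 = 1.0
i=1: S_1 = 1.0 * 2.04^1 = 2.04
i=2: S_2 = 1.0 * 2.04^2 ≈ 4.16
i=3: S_3 = 1.0 * 2.04^3 ≈ 8.49
The first 4 terms are: [1.0, 2.04, 4.16, 8.49]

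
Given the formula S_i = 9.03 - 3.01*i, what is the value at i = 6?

S_6 = 9.03 + -3.01*6 = 9.03 + -18.06 = -9.03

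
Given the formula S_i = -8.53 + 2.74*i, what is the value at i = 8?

S_8 = -8.53 + 2.74*8 = -8.53 + 21.92 = 13.39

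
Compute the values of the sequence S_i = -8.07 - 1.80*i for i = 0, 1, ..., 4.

This is an arithmetic sequence.
i=0: S_0 = -8.07 + -1.8*0 = -8.07
i=1: S_1 = -8.07 + -1.8*1 = -9.87
i=2: S_2 = -8.07 + -1.8*2 = -11.67
i=3: S_3 = -8.07 + -1.8*3 = -13.47
i=4: S_4 = -8.07 + -1.8*4 = -15.27
The first 5 terms are: [-8.07, -9.87, -11.67, -13.47, -15.27]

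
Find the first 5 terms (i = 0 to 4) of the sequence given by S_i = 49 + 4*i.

This is an arithmetic sequence.
i=0: S_0 = 49 + 4*0 = 49
i=1: S_1 = 49 + 4*1 = 53
i=2: S_2 = 49 + 4*2 = 57
i=3: S_3 = 49 + 4*3 = 61
i=4: S_4 = 49 + 4*4 = 65
The first 5 terms are: [49, 53, 57, 61, 65]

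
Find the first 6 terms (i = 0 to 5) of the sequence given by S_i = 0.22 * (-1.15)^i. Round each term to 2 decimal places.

This is a geometric sequence.
i=0: S_0 = 0.22 * (-1.15)^0 = 0.22
i=1: S_1 = 0.22 * (-1.15)^1 ≈ -0.25
i=2: S_2 = 0.22 * (-1.15)^2 ≈ 0.29
i=3: S_3 = 0.22 * (-1.15)^3 ≈ -0.33
i=4: S_4 = 0.22 * (-1.15)^4 ≈ 0.38
i=5: S_5 = 0.22 * (-1.15)^5 ≈ -0.44
The first 6 terms are: [0.22, -0.25, 0.29, -0.33, 0.38, -0.44]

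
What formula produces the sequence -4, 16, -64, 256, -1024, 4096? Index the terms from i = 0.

Check ratios: 16 / -4 = -4.0
Common ratio r = -4.
First term a = -4.
Formula: S_i = -4 * (-4)^i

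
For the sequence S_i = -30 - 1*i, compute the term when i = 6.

S_6 = -30 + -1*6 = -30 + -6 = -36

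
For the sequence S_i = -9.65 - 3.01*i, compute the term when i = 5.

S_5 = -9.65 + -3.01*5 = -9.65 + -15.05 = -24.7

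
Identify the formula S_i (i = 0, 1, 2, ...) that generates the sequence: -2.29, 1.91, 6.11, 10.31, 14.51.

Check differences: 1.91 - -2.29 = 4.2
6.11 - 1.91 = 4.2
Common difference d = 4.2.
First term a = -2.29.
Formula: S_i = -2.29 + 4.20*i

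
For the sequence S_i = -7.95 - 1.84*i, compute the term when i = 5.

S_5 = -7.95 + -1.84*5 = -7.95 + -9.2 = -17.15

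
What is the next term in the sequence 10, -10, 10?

Ratios: -10 / 10 = -1.0
This is a geometric sequence with common ratio r = -1.
Next term = 10 * -1 = -10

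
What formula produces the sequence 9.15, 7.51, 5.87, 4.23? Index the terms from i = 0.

Check differences: 7.51 - 9.15 = -1.64
5.87 - 7.51 = -1.64
Common difference d = -1.64.
First term a = 9.15.
Formula: S_i = 9.15 - 1.64*i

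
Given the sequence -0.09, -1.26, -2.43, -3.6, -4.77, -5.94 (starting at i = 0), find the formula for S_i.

Check differences: -1.26 - -0.09 = -1.17
-2.43 - -1.26 = -1.17
Common difference d = -1.17.
First term a = -0.09.
Formula: S_i = -0.09 - 1.17*i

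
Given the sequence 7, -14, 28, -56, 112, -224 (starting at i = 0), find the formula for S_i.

Check ratios: -14 / 7 = -2.0
Common ratio r = -2.
First term a = 7.
Formula: S_i = 7 * (-2)^i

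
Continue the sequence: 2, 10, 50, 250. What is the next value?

Ratios: 10 / 2 = 5.0
This is a geometric sequence with common ratio r = 5.
Next term = 250 * 5 = 1250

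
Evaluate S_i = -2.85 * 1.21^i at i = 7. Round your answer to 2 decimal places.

S_7 = -2.85 * 1.21^7 ≈ -2.85 * 3.7975 ≈ -10.82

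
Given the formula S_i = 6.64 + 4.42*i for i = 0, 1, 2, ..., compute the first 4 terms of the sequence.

This is an arithmetic sequence.
i=0: S_0 = 6.64 + 4.42*0 = 6.64
i=1: S_1 = 6.64 + 4.42*1 = 11.06
i=2: S_2 = 6.64 + 4.42*2 = 15.48
i=3: S_3 = 6.64 + 4.42*3 = 19.9
The first 4 terms are: [6.64, 11.06, 15.48, 19.9]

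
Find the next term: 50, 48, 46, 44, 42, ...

Differences: 48 - 50 = -2
This is an arithmetic sequence with common difference d = -2.
Next term = 42 + -2 = 40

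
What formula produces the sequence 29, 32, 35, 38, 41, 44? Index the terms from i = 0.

Check differences: 32 - 29 = 3
35 - 32 = 3
Common difference d = 3.
First term a = 29.
Formula: S_i = 29 + 3*i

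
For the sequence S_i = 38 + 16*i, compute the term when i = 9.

S_9 = 38 + 16*9 = 38 + 144 = 182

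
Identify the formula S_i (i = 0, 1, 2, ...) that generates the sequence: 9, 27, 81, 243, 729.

Check ratios: 27 / 9 = 3.0
Common ratio r = 3.
First term a = 9.
Formula: S_i = 9 * 3^i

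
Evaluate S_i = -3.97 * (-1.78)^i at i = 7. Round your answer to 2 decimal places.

S_7 = -3.97 * (-1.78)^7 ≈ -3.97 * -56.6161 ≈ 224.77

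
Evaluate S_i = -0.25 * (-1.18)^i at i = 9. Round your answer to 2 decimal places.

S_9 = -0.25 * (-1.18)^9 ≈ -0.25 * -4.4355 ≈ 1.11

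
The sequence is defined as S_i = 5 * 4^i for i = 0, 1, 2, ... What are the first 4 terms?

This is a geometric sequence.
i=0: S_0 = 5 * 4^0 = 5
i=1: S_1 = 5 * 4^1 = 20
i=2: S_2 = 5 * 4^2 = 80
i=3: S_3 = 5 * 4^3 = 320
The first 4 terms are: [5, 20, 80, 320]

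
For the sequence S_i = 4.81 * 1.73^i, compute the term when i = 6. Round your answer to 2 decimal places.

S_6 = 4.81 * 1.73^6 ≈ 4.81 * 26.8088 ≈ 128.95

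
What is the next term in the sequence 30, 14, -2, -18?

Differences: 14 - 30 = -16
This is an arithmetic sequence with common difference d = -16.
Next term = -18 + -16 = -34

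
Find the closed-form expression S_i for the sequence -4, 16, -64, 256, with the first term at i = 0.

Check ratios: 16 / -4 = -4.0
Common ratio r = -4.
First term a = -4.
Formula: S_i = -4 * (-4)^i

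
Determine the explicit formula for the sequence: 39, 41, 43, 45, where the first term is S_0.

Check differences: 41 - 39 = 2
43 - 41 = 2
Common difference d = 2.
First term a = 39.
Formula: S_i = 39 + 2*i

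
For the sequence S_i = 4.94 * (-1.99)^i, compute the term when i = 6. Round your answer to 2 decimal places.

S_6 = 4.94 * (-1.99)^6 ≈ 4.94 * 62.1038 ≈ 306.79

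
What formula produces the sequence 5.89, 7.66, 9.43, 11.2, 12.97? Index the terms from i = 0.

Check differences: 7.66 - 5.89 = 1.77
9.43 - 7.66 = 1.77
Common difference d = 1.77.
First term a = 5.89.
Formula: S_i = 5.89 + 1.77*i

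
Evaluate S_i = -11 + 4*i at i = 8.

S_8 = -11 + 4*8 = -11 + 32 = 21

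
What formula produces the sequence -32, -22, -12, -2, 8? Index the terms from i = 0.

Check differences: -22 - -32 = 10
-12 - -22 = 10
Common difference d = 10.
First term a = -32.
Formula: S_i = -32 + 10*i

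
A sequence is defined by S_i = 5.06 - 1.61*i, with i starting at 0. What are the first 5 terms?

This is an arithmetic sequence.
i=0: S_0 = 5.06 + -1.61*0 = 5.06
i=1: S_1 = 5.06 + -1.61*1 = 3.45
i=2: S_2 = 5.06 + -1.61*2 = 1.84
i=3: S_3 = 5.06 + -1.61*3 = 0.23
i=4: S_4 = 5.06 + -1.61*4 = -1.38
The first 5 terms are: [5.06, 3.45, 1.84, 0.23, -1.38]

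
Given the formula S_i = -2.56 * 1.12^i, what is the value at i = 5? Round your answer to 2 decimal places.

S_5 = -2.56 * 1.12^5 ≈ -2.56 * 1.7623 ≈ -4.51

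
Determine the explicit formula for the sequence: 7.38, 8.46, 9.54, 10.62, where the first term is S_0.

Check differences: 8.46 - 7.38 = 1.08
9.54 - 8.46 = 1.08
Common difference d = 1.08.
First term a = 7.38.
Formula: S_i = 7.38 + 1.08*i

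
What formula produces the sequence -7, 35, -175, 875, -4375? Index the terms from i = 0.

Check ratios: 35 / -7 = -5.0
Common ratio r = -5.
First term a = -7.
Formula: S_i = -7 * (-5)^i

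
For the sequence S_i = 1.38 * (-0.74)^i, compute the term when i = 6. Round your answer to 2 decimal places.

S_6 = 1.38 * (-0.74)^6 ≈ 1.38 * 0.1642 ≈ 0.23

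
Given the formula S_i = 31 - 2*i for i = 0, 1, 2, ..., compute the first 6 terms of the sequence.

This is an arithmetic sequence.
i=0: S_0 = 31 + -2*0 = 31
i=1: S_1 = 31 + -2*1 = 29
i=2: S_2 = 31 + -2*2 = 27
i=3: S_3 = 31 + -2*3 = 25
i=4: S_4 = 31 + -2*4 = 23
i=5: S_5 = 31 + -2*5 = 21
The first 6 terms are: [31, 29, 27, 25, 23, 21]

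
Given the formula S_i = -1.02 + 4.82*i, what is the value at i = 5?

S_5 = -1.02 + 4.82*5 = -1.02 + 24.1 = 23.08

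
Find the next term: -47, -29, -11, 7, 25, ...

Differences: -29 - -47 = 18
This is an arithmetic sequence with common difference d = 18.
Next term = 25 + 18 = 43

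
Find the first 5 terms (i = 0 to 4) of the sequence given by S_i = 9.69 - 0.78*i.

This is an arithmetic sequence.
i=0: S_0 = 9.69 + -0.78*0 = 9.69
i=1: S_1 = 9.69 + -0.78*1 = 8.91
i=2: S_2 = 9.69 + -0.78*2 = 8.13
i=3: S_3 = 9.69 + -0.78*3 = 7.35
i=4: S_4 = 9.69 + -0.78*4 = 6.57
The first 5 terms are: [9.69, 8.91, 8.13, 7.35, 6.57]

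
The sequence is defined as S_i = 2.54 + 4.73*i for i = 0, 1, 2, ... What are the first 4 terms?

This is an arithmetic sequence.
i=0: S_0 = 2.54 + 4.73*0 = 2.54
i=1: S_1 = 2.54 + 4.73*1 = 7.27
i=2: S_2 = 2.54 + 4.73*2 = 12.0
i=3: S_3 = 2.54 + 4.73*3 = 16.73
The first 4 terms are: [2.54, 7.27, 12.0, 16.73]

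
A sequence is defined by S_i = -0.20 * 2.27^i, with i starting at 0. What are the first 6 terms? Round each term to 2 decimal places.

This is a geometric sequence.
i=0: S_0 = -0.2 * 2.27^0 = -0.2
i=1: S_1 = -0.2 * 2.27^1 ≈ -0.45
i=2: S_2 = -0.2 * 2.27^2 ≈ -1.03
i=3: S_3 = -0.2 * 2.27^3 ≈ -2.34
i=4: S_4 = -0.2 * 2.27^4 ≈ -5.31
i=5: S_5 = -0.2 * 2.27^5 ≈ -12.05
The first 6 terms are: [-0.2, -0.45, -1.03, -2.34, -5.31, -12.05]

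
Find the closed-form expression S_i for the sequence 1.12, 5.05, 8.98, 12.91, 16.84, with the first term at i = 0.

Check differences: 5.05 - 1.12 = 3.93
8.98 - 5.05 = 3.93
Common difference d = 3.93.
First term a = 1.12.
Formula: S_i = 1.12 + 3.93*i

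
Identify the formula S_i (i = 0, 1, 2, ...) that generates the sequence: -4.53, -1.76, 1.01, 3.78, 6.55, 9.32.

Check differences: -1.76 - -4.53 = 2.77
1.01 - -1.76 = 2.77
Common difference d = 2.77.
First term a = -4.53.
Formula: S_i = -4.53 + 2.77*i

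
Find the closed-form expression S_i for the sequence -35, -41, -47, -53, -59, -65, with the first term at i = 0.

Check differences: -41 - -35 = -6
-47 - -41 = -6
Common difference d = -6.
First term a = -35.
Formula: S_i = -35 - 6*i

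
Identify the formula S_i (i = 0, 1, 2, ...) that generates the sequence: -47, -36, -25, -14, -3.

Check differences: -36 - -47 = 11
-25 - -36 = 11
Common difference d = 11.
First term a = -47.
Formula: S_i = -47 + 11*i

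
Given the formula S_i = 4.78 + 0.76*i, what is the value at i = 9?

S_9 = 4.78 + 0.76*9 = 4.78 + 6.84 = 11.62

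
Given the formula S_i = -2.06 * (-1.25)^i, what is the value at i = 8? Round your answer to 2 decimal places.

S_8 = -2.06 * (-1.25)^8 ≈ -2.06 * 5.9605 ≈ -12.28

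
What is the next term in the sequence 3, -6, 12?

Ratios: -6 / 3 = -2.0
This is a geometric sequence with common ratio r = -2.
Next term = 12 * -2 = -24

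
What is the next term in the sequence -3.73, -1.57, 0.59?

Differences: -1.57 - -3.73 = 2.16
This is an arithmetic sequence with common difference d = 2.16.
Next term = 0.59 + 2.16 = 2.75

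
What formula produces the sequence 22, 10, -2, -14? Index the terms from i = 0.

Check differences: 10 - 22 = -12
-2 - 10 = -12
Common difference d = -12.
First term a = 22.
Formula: S_i = 22 - 12*i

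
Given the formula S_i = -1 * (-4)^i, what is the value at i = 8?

S_8 = -1 * (-4)^8 = -1 * 65536 = -65536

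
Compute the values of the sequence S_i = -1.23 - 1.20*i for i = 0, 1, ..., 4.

This is an arithmetic sequence.
i=0: S_0 = -1.23 + -1.2*0 = -1.23
i=1: S_1 = -1.23 + -1.2*1 = -2.43
i=2: S_2 = -1.23 + -1.2*2 = -3.63
i=3: S_3 = -1.23 + -1.2*3 = -4.83
i=4: S_4 = -1.23 + -1.2*4 = -6.03
The first 5 terms are: [-1.23, -2.43, -3.63, -4.83, -6.03]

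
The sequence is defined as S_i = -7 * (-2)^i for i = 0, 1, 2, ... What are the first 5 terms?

This is a geometric sequence.
i=0: S_0 = -7 * (-2)^0 = -7
i=1: S_1 = -7 * (-2)^1 = 14
i=2: S_2 = -7 * (-2)^2 = -28
i=3: S_3 = -7 * (-2)^3 = 56
i=4: S_4 = -7 * (-2)^4 = -112
The first 5 terms are: [-7, 14, -28, 56, -112]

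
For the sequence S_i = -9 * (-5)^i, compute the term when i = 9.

S_9 = -9 * (-5)^9 = -9 * -1953125 = 17578125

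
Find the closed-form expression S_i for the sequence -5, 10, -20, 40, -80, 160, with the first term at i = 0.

Check ratios: 10 / -5 = -2.0
Common ratio r = -2.
First term a = -5.
Formula: S_i = -5 * (-2)^i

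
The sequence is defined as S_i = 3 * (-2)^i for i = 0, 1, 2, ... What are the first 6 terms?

This is a geometric sequence.
i=0: S_0 = 3 * (-2)^0 = 3
i=1: S_1 = 3 * (-2)^1 = -6
i=2: S_2 = 3 * (-2)^2 = 12
i=3: S_3 = 3 * (-2)^3 = -24
i=4: S_4 = 3 * (-2)^4 = 48
i=5: S_5 = 3 * (-2)^5 = -96
The first 6 terms are: [3, -6, 12, -24, 48, -96]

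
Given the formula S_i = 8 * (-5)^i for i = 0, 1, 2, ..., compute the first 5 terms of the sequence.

This is a geometric sequence.
i=0: S_0 = 8 * (-5)^0 = 8
i=1: S_1 = 8 * (-5)^1 = -40
i=2: S_2 = 8 * (-5)^2 = 200
i=3: S_3 = 8 * (-5)^3 = -1000
i=4: S_4 = 8 * (-5)^4 = 5000
The first 5 terms are: [8, -40, 200, -1000, 5000]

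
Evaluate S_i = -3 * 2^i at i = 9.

S_9 = -3 * 2^9 = -3 * 512 = -1536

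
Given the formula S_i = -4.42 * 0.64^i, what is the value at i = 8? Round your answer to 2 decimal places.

S_8 = -4.42 * 0.64^8 ≈ -4.42 * 0.0281 ≈ -0.12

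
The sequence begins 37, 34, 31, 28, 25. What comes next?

Differences: 34 - 37 = -3
This is an arithmetic sequence with common difference d = -3.
Next term = 25 + -3 = 22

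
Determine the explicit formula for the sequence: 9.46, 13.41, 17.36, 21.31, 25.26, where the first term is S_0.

Check differences: 13.41 - 9.46 = 3.95
17.36 - 13.41 = 3.95
Common difference d = 3.95.
First term a = 9.46.
Formula: S_i = 9.46 + 3.95*i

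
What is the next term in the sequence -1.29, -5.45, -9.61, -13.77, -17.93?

Differences: -5.45 - -1.29 = -4.16
This is an arithmetic sequence with common difference d = -4.16.
Next term = -17.93 + -4.16 = -22.09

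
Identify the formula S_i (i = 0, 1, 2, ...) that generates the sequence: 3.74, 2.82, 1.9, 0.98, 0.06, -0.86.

Check differences: 2.82 - 3.74 = -0.92
1.9 - 2.82 = -0.92
Common difference d = -0.92.
First term a = 3.74.
Formula: S_i = 3.74 - 0.92*i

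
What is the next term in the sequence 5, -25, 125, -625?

Ratios: -25 / 5 = -5.0
This is a geometric sequence with common ratio r = -5.
Next term = -625 * -5 = 3125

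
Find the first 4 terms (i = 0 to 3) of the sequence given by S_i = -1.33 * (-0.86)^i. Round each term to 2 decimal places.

This is a geometric sequence.
i=0: S_0 = -1.33 * (-0.86)^0 = -1.33
i=1: S_1 = -1.33 * (-0.86)^1 ≈ 1.14
i=2: S_2 = -1.33 * (-0.86)^2 ≈ -0.98
i=3: S_3 = -1.33 * (-0.86)^3 ≈ 0.85
The first 4 terms are: [-1.33, 1.14, -0.98, 0.85]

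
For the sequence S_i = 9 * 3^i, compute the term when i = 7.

S_7 = 9 * 3^7 = 9 * 2187 = 19683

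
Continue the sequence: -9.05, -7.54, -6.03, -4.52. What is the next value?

Differences: -7.54 - -9.05 = 1.51
This is an arithmetic sequence with common difference d = 1.51.
Next term = -4.52 + 1.51 = -3.01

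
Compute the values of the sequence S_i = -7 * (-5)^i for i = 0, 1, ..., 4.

This is a geometric sequence.
i=0: S_0 = -7 * (-5)^0 = -7
i=1: S_1 = -7 * (-5)^1 = 35
i=2: S_2 = -7 * (-5)^2 = -175
i=3: S_3 = -7 * (-5)^3 = 875
i=4: S_4 = -7 * (-5)^4 = -4375
The first 5 terms are: [-7, 35, -175, 875, -4375]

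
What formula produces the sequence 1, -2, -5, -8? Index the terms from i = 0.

Check differences: -2 - 1 = -3
-5 - -2 = -3
Common difference d = -3.
First term a = 1.
Formula: S_i = 1 - 3*i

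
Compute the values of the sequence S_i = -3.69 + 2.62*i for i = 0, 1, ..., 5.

This is an arithmetic sequence.
i=0: S_0 = -3.69 + 2.62*0 = -3.69
i=1: S_1 = -3.69 + 2.62*1 = -1.07
i=2: S_2 = -3.69 + 2.62*2 = 1.55
i=3: S_3 = -3.69 + 2.62*3 = 4.17
i=4: S_4 = -3.69 + 2.62*4 = 6.79
i=5: S_5 = -3.69 + 2.62*5 = 9.41
The first 6 terms are: [-3.69, -1.07, 1.55, 4.17, 6.79, 9.41]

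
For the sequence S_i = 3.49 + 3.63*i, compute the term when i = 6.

S_6 = 3.49 + 3.63*6 = 3.49 + 21.78 = 25.27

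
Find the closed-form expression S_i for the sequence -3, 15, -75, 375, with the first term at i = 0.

Check ratios: 15 / -3 = -5.0
Common ratio r = -5.
First term a = -3.
Formula: S_i = -3 * (-5)^i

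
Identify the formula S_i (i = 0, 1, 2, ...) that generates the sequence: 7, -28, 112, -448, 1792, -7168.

Check ratios: -28 / 7 = -4.0
Common ratio r = -4.
First term a = 7.
Formula: S_i = 7 * (-4)^i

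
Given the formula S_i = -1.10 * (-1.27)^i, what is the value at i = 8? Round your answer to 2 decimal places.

S_8 = -1.1 * (-1.27)^8 ≈ -1.1 * 6.7675 ≈ -7.44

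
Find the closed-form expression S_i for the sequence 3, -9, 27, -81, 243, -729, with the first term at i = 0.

Check ratios: -9 / 3 = -3.0
Common ratio r = -3.
First term a = 3.
Formula: S_i = 3 * (-3)^i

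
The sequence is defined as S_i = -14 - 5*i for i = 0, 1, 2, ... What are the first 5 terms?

This is an arithmetic sequence.
i=0: S_0 = -14 + -5*0 = -14
i=1: S_1 = -14 + -5*1 = -19
i=2: S_2 = -14 + -5*2 = -24
i=3: S_3 = -14 + -5*3 = -29
i=4: S_4 = -14 + -5*4 = -34
The first 5 terms are: [-14, -19, -24, -29, -34]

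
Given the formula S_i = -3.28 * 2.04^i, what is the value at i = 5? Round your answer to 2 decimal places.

S_5 = -3.28 * 2.04^5 ≈ -3.28 * 35.3306 ≈ -115.88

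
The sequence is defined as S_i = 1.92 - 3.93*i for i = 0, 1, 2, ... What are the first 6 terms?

This is an arithmetic sequence.
i=0: S_0 = 1.92 + -3.93*0 = 1.92
i=1: S_1 = 1.92 + -3.93*1 = -2.01
i=2: S_2 = 1.92 + -3.93*2 = -5.94
i=3: S_3 = 1.92 + -3.93*3 = -9.87
i=4: S_4 = 1.92 + -3.93*4 = -13.8
i=5: S_5 = 1.92 + -3.93*5 = -17.73
The first 6 terms are: [1.92, -2.01, -5.94, -9.87, -13.8, -17.73]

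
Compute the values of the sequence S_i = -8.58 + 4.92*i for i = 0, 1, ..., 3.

This is an arithmetic sequence.
i=0: S_0 = -8.58 + 4.92*0 = -8.58
i=1: S_1 = -8.58 + 4.92*1 = -3.66
i=2: S_2 = -8.58 + 4.92*2 = 1.26
i=3: S_3 = -8.58 + 4.92*3 = 6.18
The first 4 terms are: [-8.58, -3.66, 1.26, 6.18]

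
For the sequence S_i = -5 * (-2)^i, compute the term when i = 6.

S_6 = -5 * (-2)^6 = -5 * 64 = -320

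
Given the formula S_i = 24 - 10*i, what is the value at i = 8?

S_8 = 24 + -10*8 = 24 + -80 = -56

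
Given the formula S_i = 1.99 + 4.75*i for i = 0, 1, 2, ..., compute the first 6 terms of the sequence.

This is an arithmetic sequence.
i=0: S_0 = 1.99 + 4.75*0 = 1.99
i=1: S_1 = 1.99 + 4.75*1 = 6.74
i=2: S_2 = 1.99 + 4.75*2 = 11.49
i=3: S_3 = 1.99 + 4.75*3 = 16.24
i=4: S_4 = 1.99 + 4.75*4 = 20.99
i=5: S_5 = 1.99 + 4.75*5 = 25.74
The first 6 terms are: [1.99, 6.74, 11.49, 16.24, 20.99, 25.74]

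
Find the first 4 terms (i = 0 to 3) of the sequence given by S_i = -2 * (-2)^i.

This is a geometric sequence.
i=0: S_0 = -2 * (-2)^0 = -2
i=1: S_1 = -2 * (-2)^1 = 4
i=2: S_2 = -2 * (-2)^2 = -8
i=3: S_3 = -2 * (-2)^3 = 16
The first 4 terms are: [-2, 4, -8, 16]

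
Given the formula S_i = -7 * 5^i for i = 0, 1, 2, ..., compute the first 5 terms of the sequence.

This is a geometric sequence.
i=0: S_0 = -7 * 5^0 = -7
i=1: S_1 = -7 * 5^1 = -35
i=2: S_2 = -7 * 5^2 = -175
i=3: S_3 = -7 * 5^3 = -875
i=4: S_4 = -7 * 5^4 = -4375
The first 5 terms are: [-7, -35, -175, -875, -4375]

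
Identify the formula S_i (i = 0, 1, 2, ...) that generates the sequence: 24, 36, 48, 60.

Check differences: 36 - 24 = 12
48 - 36 = 12
Common difference d = 12.
First term a = 24.
Formula: S_i = 24 + 12*i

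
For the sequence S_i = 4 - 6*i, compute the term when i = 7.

S_7 = 4 + -6*7 = 4 + -42 = -38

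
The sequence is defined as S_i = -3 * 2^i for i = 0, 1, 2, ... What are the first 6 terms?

This is a geometric sequence.
i=0: S_0 = -3 * 2^0 = -3
i=1: S_1 = -3 * 2^1 = -6
i=2: S_2 = -3 * 2^2 = -12
i=3: S_3 = -3 * 2^3 = -24
i=4: S_4 = -3 * 2^4 = -48
i=5: S_5 = -3 * 2^5 = -96
The first 6 terms are: [-3, -6, -12, -24, -48, -96]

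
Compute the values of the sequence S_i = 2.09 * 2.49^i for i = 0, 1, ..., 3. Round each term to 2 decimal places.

This is a geometric sequence.
i=0: S_0 = 2.09 * 2.49^0 = 2.09
i=1: S_1 = 2.09 * 2.49^1 ≈ 5.2
i=2: S_2 = 2.09 * 2.49^2 ≈ 12.96
i=3: S_3 = 2.09 * 2.49^3 ≈ 32.27
The first 4 terms are: [2.09, 5.2, 12.96, 32.27]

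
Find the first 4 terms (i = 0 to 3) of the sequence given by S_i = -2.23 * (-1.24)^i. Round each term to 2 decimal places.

This is a geometric sequence.
i=0: S_0 = -2.23 * (-1.24)^0 = -2.23
i=1: S_1 = -2.23 * (-1.24)^1 ≈ 2.77
i=2: S_2 = -2.23 * (-1.24)^2 ≈ -3.43
i=3: S_3 = -2.23 * (-1.24)^3 ≈ 4.25
The first 4 terms are: [-2.23, 2.77, -3.43, 4.25]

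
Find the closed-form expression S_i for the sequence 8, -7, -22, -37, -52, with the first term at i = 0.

Check differences: -7 - 8 = -15
-22 - -7 = -15
Common difference d = -15.
First term a = 8.
Formula: S_i = 8 - 15*i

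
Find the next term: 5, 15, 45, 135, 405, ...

Ratios: 15 / 5 = 3.0
This is a geometric sequence with common ratio r = 3.
Next term = 405 * 3 = 1215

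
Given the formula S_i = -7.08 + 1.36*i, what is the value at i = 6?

S_6 = -7.08 + 1.36*6 = -7.08 + 8.16 = 1.08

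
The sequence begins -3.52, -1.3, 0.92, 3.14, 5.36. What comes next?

Differences: -1.3 - -3.52 = 2.22
This is an arithmetic sequence with common difference d = 2.22.
Next term = 5.36 + 2.22 = 7.58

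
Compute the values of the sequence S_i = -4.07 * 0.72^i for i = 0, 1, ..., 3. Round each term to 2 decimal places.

This is a geometric sequence.
i=0: S_0 = -4.07 * 0.72^0 = -4.07
i=1: S_1 = -4.07 * 0.72^1 ≈ -2.93
i=2: S_2 = -4.07 * 0.72^2 ≈ -2.11
i=3: S_3 = -4.07 * 0.72^3 ≈ -1.52
The first 4 terms are: [-4.07, -2.93, -2.11, -1.52]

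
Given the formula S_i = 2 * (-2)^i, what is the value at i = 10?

S_10 = 2 * (-2)^10 = 2 * 1024 = 2048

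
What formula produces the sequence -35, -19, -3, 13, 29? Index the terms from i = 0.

Check differences: -19 - -35 = 16
-3 - -19 = 16
Common difference d = 16.
First term a = -35.
Formula: S_i = -35 + 16*i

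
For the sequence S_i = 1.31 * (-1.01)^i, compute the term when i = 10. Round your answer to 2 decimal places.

S_10 = 1.31 * (-1.01)^10 ≈ 1.31 * 1.1046 ≈ 1.45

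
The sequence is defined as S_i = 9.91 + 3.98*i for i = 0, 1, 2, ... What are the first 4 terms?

This is an arithmetic sequence.
i=0: S_0 = 9.91 + 3.98*0 = 9.91
i=1: S_1 = 9.91 + 3.98*1 = 13.89
i=2: S_2 = 9.91 + 3.98*2 = 17.87
i=3: S_3 = 9.91 + 3.98*3 = 21.85
The first 4 terms are: [9.91, 13.89, 17.87, 21.85]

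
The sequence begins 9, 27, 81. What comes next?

Ratios: 27 / 9 = 3.0
This is a geometric sequence with common ratio r = 3.
Next term = 81 * 3 = 243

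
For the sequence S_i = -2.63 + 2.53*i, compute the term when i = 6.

S_6 = -2.63 + 2.53*6 = -2.63 + 15.18 = 12.55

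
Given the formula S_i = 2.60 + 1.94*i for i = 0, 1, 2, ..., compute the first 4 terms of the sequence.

This is an arithmetic sequence.
i=0: S_0 = 2.6 + 1.94*0 = 2.6
i=1: S_1 = 2.6 + 1.94*1 = 4.54
i=2: S_2 = 2.6 + 1.94*2 = 6.48
i=3: S_3 = 2.6 + 1.94*3 = 8.42
The first 4 terms are: [2.6, 4.54, 6.48, 8.42]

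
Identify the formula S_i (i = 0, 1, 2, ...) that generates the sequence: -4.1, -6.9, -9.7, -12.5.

Check differences: -6.9 - -4.1 = -2.8
-9.7 - -6.9 = -2.8
Common difference d = -2.8.
First term a = -4.1.
Formula: S_i = -4.10 - 2.80*i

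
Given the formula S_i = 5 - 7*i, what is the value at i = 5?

S_5 = 5 + -7*5 = 5 + -35 = -30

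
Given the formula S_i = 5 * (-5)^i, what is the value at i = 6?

S_6 = 5 * (-5)^6 = 5 * 15625 = 78125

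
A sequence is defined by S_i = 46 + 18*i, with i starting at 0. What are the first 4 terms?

This is an arithmetic sequence.
i=0: S_0 = 46 + 18*0 = 46
i=1: S_1 = 46 + 18*1 = 64
i=2: S_2 = 46 + 18*2 = 82
i=3: S_3 = 46 + 18*3 = 100
The first 4 terms are: [46, 64, 82, 100]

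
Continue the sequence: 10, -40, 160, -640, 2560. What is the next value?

Ratios: -40 / 10 = -4.0
This is a geometric sequence with common ratio r = -4.
Next term = 2560 * -4 = -10240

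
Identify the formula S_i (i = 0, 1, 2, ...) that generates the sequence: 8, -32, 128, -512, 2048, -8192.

Check ratios: -32 / 8 = -4.0
Common ratio r = -4.
First term a = 8.
Formula: S_i = 8 * (-4)^i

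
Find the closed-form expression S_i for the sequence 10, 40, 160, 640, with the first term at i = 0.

Check ratios: 40 / 10 = 4.0
Common ratio r = 4.
First term a = 10.
Formula: S_i = 10 * 4^i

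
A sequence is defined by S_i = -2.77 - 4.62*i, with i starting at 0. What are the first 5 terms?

This is an arithmetic sequence.
i=0: S_0 = -2.77 + -4.62*0 = -2.77
i=1: S_1 = -2.77 + -4.62*1 = -7.39
i=2: S_2 = -2.77 + -4.62*2 = -12.01
i=3: S_3 = -2.77 + -4.62*3 = -16.63
i=4: S_4 = -2.77 + -4.62*4 = -21.25
The first 5 terms are: [-2.77, -7.39, -12.01, -16.63, -21.25]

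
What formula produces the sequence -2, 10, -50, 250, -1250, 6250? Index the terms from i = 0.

Check ratios: 10 / -2 = -5.0
Common ratio r = -5.
First term a = -2.
Formula: S_i = -2 * (-5)^i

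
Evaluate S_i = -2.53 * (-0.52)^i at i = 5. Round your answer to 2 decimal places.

S_5 = -2.53 * (-0.52)^5 ≈ -2.53 * -0.038 ≈ 0.1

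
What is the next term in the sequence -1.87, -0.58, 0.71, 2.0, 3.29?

Differences: -0.58 - -1.87 = 1.29
This is an arithmetic sequence with common difference d = 1.29.
Next term = 3.29 + 1.29 = 4.58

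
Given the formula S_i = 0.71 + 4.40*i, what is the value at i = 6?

S_6 = 0.71 + 4.4*6 = 0.71 + 26.4 = 27.11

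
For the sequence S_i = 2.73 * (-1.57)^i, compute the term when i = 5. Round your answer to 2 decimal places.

S_5 = 2.73 * (-1.57)^5 ≈ 2.73 * -9.5389 ≈ -26.04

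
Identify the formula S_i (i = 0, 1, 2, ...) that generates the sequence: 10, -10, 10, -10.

Check ratios: -10 / 10 = -1.0
Common ratio r = -1.
First term a = 10.
Formula: S_i = 10 * (-1)^i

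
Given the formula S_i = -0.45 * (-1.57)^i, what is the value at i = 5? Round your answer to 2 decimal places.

S_5 = -0.45 * (-1.57)^5 ≈ -0.45 * -9.5389 ≈ 4.29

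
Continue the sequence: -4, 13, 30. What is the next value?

Differences: 13 - -4 = 17
This is an arithmetic sequence with common difference d = 17.
Next term = 30 + 17 = 47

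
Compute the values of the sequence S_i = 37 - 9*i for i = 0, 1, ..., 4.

This is an arithmetic sequence.
i=0: S_0 = 37 + -9*0 = 37
i=1: S_1 = 37 + -9*1 = 28
i=2: S_2 = 37 + -9*2 = 19
i=3: S_3 = 37 + -9*3 = 10
i=4: S_4 = 37 + -9*4 = 1
The first 5 terms are: [37, 28, 19, 10, 1]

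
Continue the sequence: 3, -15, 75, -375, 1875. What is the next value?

Ratios: -15 / 3 = -5.0
This is a geometric sequence with common ratio r = -5.
Next term = 1875 * -5 = -9375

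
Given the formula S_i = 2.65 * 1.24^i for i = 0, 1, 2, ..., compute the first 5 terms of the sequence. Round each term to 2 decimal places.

This is a geometric sequence.
i=0: S_0 = 2.65 * 1.24^0 = 2.65
i=1: S_1 = 2.65 * 1.24^1 ≈ 3.29
i=2: S_2 = 2.65 * 1.24^2 ≈ 4.07
i=3: S_3 = 2.65 * 1.24^3 ≈ 5.05
i=4: S_4 = 2.65 * 1.24^4 ≈ 6.27
The first 5 terms are: [2.65, 3.29, 4.07, 5.05, 6.27]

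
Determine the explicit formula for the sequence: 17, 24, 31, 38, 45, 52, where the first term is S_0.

Check differences: 24 - 17 = 7
31 - 24 = 7
Common difference d = 7.
First term a = 17.
Formula: S_i = 17 + 7*i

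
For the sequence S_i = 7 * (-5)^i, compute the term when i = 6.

S_6 = 7 * (-5)^6 = 7 * 15625 = 109375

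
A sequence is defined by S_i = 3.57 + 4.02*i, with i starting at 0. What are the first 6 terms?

This is an arithmetic sequence.
i=0: S_0 = 3.57 + 4.02*0 = 3.57
i=1: S_1 = 3.57 + 4.02*1 = 7.59
i=2: S_2 = 3.57 + 4.02*2 = 11.61
i=3: S_3 = 3.57 + 4.02*3 = 15.63
i=4: S_4 = 3.57 + 4.02*4 = 19.65
i=5: S_5 = 3.57 + 4.02*5 = 23.67
The first 6 terms are: [3.57, 7.59, 11.61, 15.63, 19.65, 23.67]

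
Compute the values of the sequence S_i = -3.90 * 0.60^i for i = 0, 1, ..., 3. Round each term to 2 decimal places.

This is a geometric sequence.
i=0: S_0 = -3.9 * 0.6^0 = -3.9
i=1: S_1 = -3.9 * 0.6^1 = -2.34
i=2: S_2 = -3.9 * 0.6^2 ≈ -1.4
i=3: S_3 = -3.9 * 0.6^3 ≈ -0.84
The first 4 terms are: [-3.9, -2.34, -1.4, -0.84]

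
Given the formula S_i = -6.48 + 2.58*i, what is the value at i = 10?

S_10 = -6.48 + 2.58*10 = -6.48 + 25.8 = 19.32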